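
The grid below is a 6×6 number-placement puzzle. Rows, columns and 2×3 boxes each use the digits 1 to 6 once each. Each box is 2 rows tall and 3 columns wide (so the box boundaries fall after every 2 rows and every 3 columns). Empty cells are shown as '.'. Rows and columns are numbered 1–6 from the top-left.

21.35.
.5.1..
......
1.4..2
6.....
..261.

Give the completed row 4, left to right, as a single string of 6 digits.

row 1, column 3 = 6 (sole candidate).
row 1, column 6 = 4 (sole candidate).
row 2, column 3 = 3 (sole candidate).
row 2, column 6 = 6 (sole candidate).
row 3, column 3 = 5 (sole candidate).
row 3, column 4 = 4 (sole candidate).
row 4, column 4 = 5: row 4 has {1,2,4}; col 4 has {1,3,4,6}; box has {2,4} → only 5 remains.
row 5, column 3 = 1 (sole candidate).
row 5, column 4 = 2 (sole candidate).
row 2, column 1 = 4 (sole candidate).
row 2, column 5 = 2 (sole candidate).
row 3, column 1 = 3 (sole candidate).
row 3, column 5 = 6 (sole candidate).
row 3, column 6 = 1 (sole candidate).
row 4, column 2 = 6: row 4 has {1,2,4,5}; col 2 has {1,5}; box has {1,3,4,5} → only 6 remains.
row 4, column 5 = 3: row 4 has {1,2,4,5,6}; col 5 has {1,2,5,6}; box has {1,2,4,5,6} → only 3 remains.

164532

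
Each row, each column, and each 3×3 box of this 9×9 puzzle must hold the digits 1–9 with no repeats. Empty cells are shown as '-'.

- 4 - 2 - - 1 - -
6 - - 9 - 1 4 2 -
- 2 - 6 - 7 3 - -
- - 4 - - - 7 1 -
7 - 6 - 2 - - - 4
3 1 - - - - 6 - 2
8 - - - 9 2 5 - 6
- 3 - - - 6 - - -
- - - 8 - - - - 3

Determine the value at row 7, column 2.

7

row 7, column 2 = 7: row 7 has {2,5,6,8,9}; col 2 has {1,2,3,4}; box has {3,8} → only 7 remains.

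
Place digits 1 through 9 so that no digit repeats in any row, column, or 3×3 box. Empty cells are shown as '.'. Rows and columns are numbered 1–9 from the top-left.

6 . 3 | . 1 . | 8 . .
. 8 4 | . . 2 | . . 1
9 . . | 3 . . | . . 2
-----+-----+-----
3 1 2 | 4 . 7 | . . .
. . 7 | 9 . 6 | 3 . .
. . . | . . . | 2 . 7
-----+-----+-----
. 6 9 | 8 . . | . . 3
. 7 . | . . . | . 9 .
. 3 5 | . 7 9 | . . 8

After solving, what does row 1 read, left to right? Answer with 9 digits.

623714859

R3C2 = 5: row 3 has {2,3,9}; col 2 has {1,3,6,7,8}; box has {3,4,6,8,9} → only 5 remains.
R3C3 = 1: row 3 has {2,3,5,9}; col 3 has {2,3,4,5,7,9}; box has {3,4,5,6,8,9} → only 1 remains.
R5C2 = 4: row 5 has {3,6,7,9}; col 2 has {1,3,5,6,7,8}; box has {1,2,3,7} → only 4 remains.
R5C9 = 5: row 5 has {3,4,6,7,9}; col 9 has {1,2,3,7,8}; box has {2,3,7} → only 5 remains.
R6C2 = 9: row 6 has {2,7}; col 2 has {1,3,4,5,6,7,8}; box has {1,2,3,4,7} → only 9 remains.
R8C3 = 8: row 8 has {7,9}; col 3 has {1,2,3,4,5,7,9}; box has {3,5,6,7,9} → only 8 remains.
R1C2 = 2: row 1 has {1,3,6,8}; col 2 has {1,3,4,5,6,7,8,9}; box has {1,3,4,5,6,8,9} → only 2 remains.
R2C1 = 7: row 2 has {1,2,4,8}; col 1 has {3,6,9}; box has {1,2,3,4,5,6,8,9} → only 7 remains.
R5C1 = 8: row 5 has {3,4,5,6,7,9}; col 1 has {3,6,7,9}; box has {1,2,3,4,7,9} → only 8 remains.
R5C5 = 2: row 5 has {3,4,5,6,7,8,9}; col 5 has {1,7}; box has {4,6,7,9} → only 2 remains.
R5C8 = 1: row 5 has {2,3,4,5,6,7,8,9}; col 8 has {9}; box has {2,3,5,7} → only 1 remains.
R6C1 = 5: row 6 has {2,7,9}; col 1 has {3,6,7,8,9}; box has {1,2,3,4,7,8,9} → only 5 remains.
R6C3 = 6: row 6 has {2,5,7,9}; col 3 has {1,2,3,4,5,7,8,9}; box has {1,2,3,4,5,7,8,9} → only 6 remains.
R6C4 = 1: row 6 has {2,5,6,7,9}; col 4 has {3,4,8,9}; box has {2,4,6,7,9} → only 1 remains.
R1C9 = 9: in row 1, 9 can only go here (every other open cell in that row sees a 9).
R4C9 = 6: row 4 has {1,2,3,4,7}; col 9 has {1,2,3,5,7,8,9}; box has {1,2,3,5,7} → only 6 remains.
R8C9 = 4: row 8 has {7,8,9}; col 9 has {1,2,3,5,6,7,8,9}; box has {3,8,9} → only 4 remains.
R4C7 = 9: row 4 has {1,2,3,4,6,7}; col 7 has {2,3,8}; box has {1,2,3,5,6,7} → only 9 remains.
R4C8 = 8: row 4 has {1,2,3,4,6,7,9}; col 8 has {1,9}; box has {1,2,3,5,6,7,9} → only 8 remains.
R6C8 = 4: row 6 has {1,2,5,6,7,9}; col 8 has {1,8,9}; box has {1,2,3,5,6,7,8,9} → only 4 remains.
R4C5 = 5: row 4 has {1,2,3,4,6,7,8,9}; col 5 has {1,2,7}; box has {1,2,4,6,7,9} → only 5 remains.
R7C5 = 4: row 7 has {3,6,8,9}; col 5 has {1,2,5,7}; box has {7,8,9} → only 4 remains.
R1C6 = 4: in row 1, 4 can only go here (every other open cell in that row sees a 4).
R3C6 = 8: row 3 has {1,2,3,5,9}; col 6 has {2,4,6,7,9}; box has {1,2,3,4} → only 8 remains.
R6C6 = 3: row 6 has {1,2,4,5,6,7,9}; col 6 has {2,4,6,7,8,9}; box has {1,2,4,5,6,7,9} → only 3 remains.
R3C5 = 6: row 3 has {1,2,3,5,8,9}; col 5 has {1,2,4,5,7}; box has {1,2,3,4,8} → only 6 remains.
R3C8 = 7: row 3 has {1,2,3,5,6,8,9}; col 8 has {1,4,8,9}; box has {1,2,8,9} → only 7 remains.
R6C5 = 8: row 6 has {1,2,3,4,5,6,7,9}; col 5 has {1,2,4,5,6,7}; box has {1,2,3,4,5,6,7,9} → only 8 remains.
R8C5 = 3: row 8 has {4,7,8,9}; col 5 has {1,2,4,5,6,7,8}; box has {4,7,8,9} → only 3 remains.
R1C8 = 5: row 1 has {1,2,3,4,6,8,9}; col 8 has {1,4,7,8,9}; box has {1,2,7,8,9} → only 5 remains.
R2C4 = 5: row 2 has {1,2,4,7,8}; col 4 has {1,3,4,8,9}; box has {1,2,3,4,6,8} → only 5 remains.
R2C5 = 9: row 2 has {1,2,4,5,7,8}; col 5 has {1,2,3,4,5,6,7,8}; box has {1,2,3,4,5,6,8} → only 9 remains.
R2C7 = 6: row 2 has {1,2,4,5,7,8,9}; col 7 has {2,3,8,9}; box has {1,2,5,7,8,9} → only 6 remains.
R2C8 = 3: row 2 has {1,2,4,5,6,7,8,9}; col 8 has {1,4,5,7,8,9}; box has {1,2,5,6,7,8,9} → only 3 remains.
R3C7 = 4: row 3 has {1,2,3,5,6,7,8,9}; col 7 has {2,3,6,8,9}; box has {1,2,3,5,6,7,8,9} → only 4 remains.
R7C8 = 2: row 7 has {3,4,6,8,9}; col 8 has {1,3,4,5,7,8,9}; box has {3,4,8,9} → only 2 remains.
R9C7 = 1: row 9 has {3,5,7,8,9}; col 7 has {2,3,4,6,8,9}; box has {2,3,4,8,9} → only 1 remains.
R9C8 = 6: row 9 has {1,3,5,7,8,9}; col 8 has {1,2,3,4,5,7,8,9}; box has {1,2,3,4,8,9} → only 6 remains.
R1C4 = 7: row 1 has {1,2,3,4,5,6,8,9}; col 4 has {1,3,4,5,8,9}; box has {1,2,3,4,5,6,8,9} → only 7 remains.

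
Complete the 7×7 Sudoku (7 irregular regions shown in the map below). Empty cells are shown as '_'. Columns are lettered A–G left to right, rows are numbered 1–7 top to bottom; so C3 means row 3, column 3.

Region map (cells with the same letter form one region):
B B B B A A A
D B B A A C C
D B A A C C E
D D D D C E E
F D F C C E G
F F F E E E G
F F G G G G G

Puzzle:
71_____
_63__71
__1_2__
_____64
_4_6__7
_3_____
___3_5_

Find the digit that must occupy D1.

4

B3 = 5 (sole candidate).
G3 = 3 (sole candidate).
A3 = 6 (sole candidate).
F3 = 4 (sole candidate).
D3 = 7 (sole candidate).
E5 = 3 (hidden single in row 5).
E4 = 5 (sole candidate).
E2 = 4 (sole candidate).
E1 = 6 (sole candidate).
E7 = 1 (sole candidate).
E6 = 7 (sole candidate).
F1 = 3 (hidden single in row 1).
G1 = 5 (hidden single in row 1).
D2 = 2 (sole candidate).
D4 = 1 (sole candidate).
D6 = 5 (sole candidate).
D1 = 4: row 1 has {1,3,5,6,7}; col 4 has {1,2,3,5,6,7}; region has {1,3,5,6,7} → only 4 remains.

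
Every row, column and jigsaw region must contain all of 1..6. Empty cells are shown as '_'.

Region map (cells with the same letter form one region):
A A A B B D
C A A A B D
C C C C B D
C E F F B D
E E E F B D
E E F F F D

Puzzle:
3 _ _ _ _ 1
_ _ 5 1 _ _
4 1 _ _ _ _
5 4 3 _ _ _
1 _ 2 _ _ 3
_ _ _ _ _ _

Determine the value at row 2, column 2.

6

row 3, column 3 = 6 (sole candidate).
row 6, column 1 = 6 (sole candidate).
row 1, column 3 = 4 (sole candidate).
row 2, column 1 = 2 (sole candidate).
row 2, column 2 = 6: row 2 has {1,2,5}; col 2 has {1,4}; region has {1,3,4,5} → only 6 remains.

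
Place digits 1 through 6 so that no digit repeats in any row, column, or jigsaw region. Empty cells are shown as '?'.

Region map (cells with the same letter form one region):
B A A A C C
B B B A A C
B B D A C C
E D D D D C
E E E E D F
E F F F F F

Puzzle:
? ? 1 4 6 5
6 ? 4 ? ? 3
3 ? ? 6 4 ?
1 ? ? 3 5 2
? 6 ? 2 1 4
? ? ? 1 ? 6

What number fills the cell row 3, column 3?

2

row 1, column 1 = 2: row 1 has {1,4,5,6}; col 1 has {1,3,6}; region has {3,4,6} → only 2 remains.
row 1, column 2 = 3: row 1 has {1,2,4,5,6}; col 2 has {6}; region has {1,4,6} → only 3 remains.
row 2, column 4 = 5: row 2 has {3,4,6}; col 4 has {1,2,3,4,6}; region has {1,3,4,6} → only 5 remains.
row 2, column 5 = 2: row 2 has {3,4,5,6}; col 5 has {1,4,5,6}; region has {1,3,4,5,6} → only 2 remains.
row 3, column 3 = 2: row 3 has {3,4,6}; col 3 has {1,4}; region has {1,3,5} → only 2 remains.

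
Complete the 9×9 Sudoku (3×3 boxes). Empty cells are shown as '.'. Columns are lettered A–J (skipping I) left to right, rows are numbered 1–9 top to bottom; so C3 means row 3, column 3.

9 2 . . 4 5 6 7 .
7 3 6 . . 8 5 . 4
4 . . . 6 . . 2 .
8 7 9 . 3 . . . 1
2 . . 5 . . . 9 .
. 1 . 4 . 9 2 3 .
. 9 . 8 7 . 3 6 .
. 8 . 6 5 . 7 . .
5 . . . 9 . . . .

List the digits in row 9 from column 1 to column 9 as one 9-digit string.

H2 = 1: row 2 has {3,4,5,6,7,8}; col 8 has {2,3,6,7,9}; box has {2,4,5,6,7} → only 1 remains.
B3 = 5: row 3 has {2,4,6}; col 2 has {1,2,3,7,8,9}; box has {2,3,4,6,7,9} → only 5 remains.
D4 = 2: row 4 has {1,3,7,8,9}; col 4 has {4,5,6,8}; box has {3,4,5,9} → only 2 remains.
F4 = 6: row 4 has {1,2,3,7,8,9}; col 6 has {5,8,9}; box has {2,3,4,5,9} → only 6 remains.
G4 = 4: row 4 has {1,2,3,6,7,8,9}; col 7 has {2,3,5,6,7}; box has {1,2,3,9} → only 4 remains.
H4 = 5: row 4 has {1,2,3,4,6,7,8,9}; col 8 has {1,2,3,6,7,9}; box has {1,2,3,4,9} → only 5 remains.
G5 = 8: row 5 has {2,5,9}; col 7 has {2,3,4,5,6,7}; box has {1,2,3,4,5,9} → only 8 remains.
A6 = 6: row 6 has {1,2,3,4,9}; col 1 has {2,4,5,7,8,9}; box has {1,2,7,8,9} → only 6 remains.
C6 = 5: row 6 has {1,2,3,4,6,9}; col 3 has {6,9}; box has {1,2,6,7,8,9} → only 5 remains.
E6 = 8: row 6 has {1,2,3,4,5,6,9}; col 5 has {3,4,5,6,7,9}; box has {2,3,4,5,6,9} → only 8 remains.
J6 = 7: row 6 has {1,2,3,4,5,6,8,9}; col 9 has {1,4}; box has {1,2,3,4,5,8,9} → only 7 remains.
A7 = 1: row 7 has {3,6,7,8,9}; col 1 has {2,4,5,6,7,8,9}; box has {5,8,9} → only 1 remains.
A8 = 3: row 8 has {5,6,7,8}; col 1 has {1,2,4,5,6,7,8,9}; box has {1,5,8,9} → only 3 remains.
H8 = 4: row 8 has {3,5,6,7,8}; col 8 has {1,2,3,5,6,7,9}; box has {3,6,7} → only 4 remains.
G9 = 1: row 9 has {5,9}; col 7 has {2,3,4,5,6,7,8}; box has {3,4,6,7} → only 1 remains.
H9 = 8: row 9 has {1,5,9}; col 8 has {1,2,3,4,5,6,7,9}; box has {1,3,4,6,7} → only 8 remains.
J9 = 2: row 9 has {1,5,8,9}; col 9 has {1,4,7}; box has {1,3,4,6,7,8} → only 2 remains.
D2 = 9: row 2 has {1,3,4,5,6,7,8}; col 4 has {2,4,5,6,8}; box has {4,5,6,8} → only 9 remains.
E2 = 2: row 2 has {1,3,4,5,6,7,8,9}; col 5 has {3,4,5,6,7,8,9}; box has {4,5,6,8,9} → only 2 remains.
G3 = 9: row 3 has {2,4,5,6}; col 7 has {1,2,3,4,5,6,7,8}; box has {1,2,4,5,6,7} → only 9 remains.
B5 = 4: row 5 has {2,5,8,9}; col 2 has {1,2,3,5,7,8,9}; box has {1,2,5,6,7,8,9} → only 4 remains.
C5 = 3: row 5 has {2,4,5,8,9}; col 3 has {5,6,9}; box has {1,2,4,5,6,7,8,9} → only 3 remains.
E5 = 1: row 5 has {2,3,4,5,8,9}; col 5 has {2,3,4,5,6,7,8,9}; box has {2,3,4,5,6,8,9} → only 1 remains.
F5 = 7: row 5 has {1,2,3,4,5,8,9}; col 6 has {5,6,8,9}; box has {1,2,3,4,5,6,8,9} → only 7 remains.
J5 = 6: row 5 has {1,2,3,4,5,7,8,9}; col 9 has {1,2,4,7}; box has {1,2,3,4,5,7,8,9} → only 6 remains.
J7 = 5: row 7 has {1,3,6,7,8,9}; col 9 has {1,2,4,6,7}; box has {1,2,3,4,6,7,8} → only 5 remains.
C8 = 2: row 8 has {3,4,5,6,7,8}; col 3 has {3,5,6,9}; box has {1,3,5,8,9} → only 2 remains.
F8 = 1: row 8 has {2,3,4,5,6,7,8}; col 6 has {5,6,7,8,9}; box has {5,6,7,8,9} → only 1 remains.
J8 = 9: row 8 has {1,2,3,4,5,6,7,8}; col 9 has {1,2,4,5,6,7}; box has {1,2,3,4,5,6,7,8} → only 9 remains.
B9 = 6: row 9 has {1,2,5,8,9}; col 2 has {1,2,3,4,5,7,8,9}; box has {1,2,3,5,8,9} → only 6 remains.
D9 = 3: row 9 has {1,2,5,6,8,9}; col 4 has {2,4,5,6,8,9}; box has {1,5,6,7,8,9} → only 3 remains.
F9 = 4: row 9 has {1,2,3,5,6,8,9}; col 6 has {1,5,6,7,8,9}; box has {1,3,5,6,7,8,9} → only 4 remains.
D1 = 1: row 1 has {2,4,5,6,7,9}; col 4 has {2,3,4,5,6,8,9}; box has {2,4,5,6,8,9} → only 1 remains.
D3 = 7: row 3 has {2,4,5,6,9}; col 4 has {1,2,3,4,5,6,8,9}; box has {1,2,4,5,6,8,9} → only 7 remains.
F3 = 3: row 3 has {2,4,5,6,7,9}; col 6 has {1,4,5,6,7,8,9}; box has {1,2,4,5,6,7,8,9} → only 3 remains.
J3 = 8: row 3 has {2,3,4,5,6,7,9}; col 9 has {1,2,4,5,6,7,9}; box has {1,2,4,5,6,7,9} → only 8 remains.
C7 = 4: row 7 has {1,3,5,6,7,8,9}; col 3 has {2,3,5,6,9}; box has {1,2,3,5,6,8,9} → only 4 remains.
F7 = 2: row 7 has {1,3,4,5,6,7,8,9}; col 6 has {1,3,4,5,6,7,8,9}; box has {1,3,4,5,6,7,8,9} → only 2 remains.
C9 = 7: row 9 has {1,2,3,4,5,6,8,9}; col 3 has {2,3,4,5,6,9}; box has {1,2,3,4,5,6,8,9} → only 7 remains.

567394182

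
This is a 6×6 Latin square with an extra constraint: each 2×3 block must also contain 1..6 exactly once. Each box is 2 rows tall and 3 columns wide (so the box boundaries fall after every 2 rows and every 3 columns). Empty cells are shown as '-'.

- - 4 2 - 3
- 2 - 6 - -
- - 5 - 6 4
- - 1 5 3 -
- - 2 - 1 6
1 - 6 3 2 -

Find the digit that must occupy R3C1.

2

R1C5 = 5: row 1 has {2,3,4}; col 5 has {1,2,3,6}; box has {2,3,6} → only 5 remains.
R2C3 = 3: row 2 has {2,6}; col 3 has {1,2,4,5,6}; box has {2,4} → only 3 remains.
R2C5 = 4: row 2 has {2,3,6}; col 5 has {1,2,3,5,6}; box has {2,3,5,6} → only 4 remains.
R2C6 = 1: row 2 has {2,3,4,6}; col 6 has {3,4,6}; box has {2,3,4,5,6} → only 1 remains.
R3C2 = 3: row 3 has {4,5,6}; col 2 has {2}; box has {1,5} → only 3 remains.
R3C4 = 1: row 3 has {3,4,5,6}; col 4 has {2,3,5,6}; box has {3,4,5,6} → only 1 remains.
R4C6 = 2: row 4 has {1,3,5}; col 6 has {1,3,4,6}; box has {1,3,4,5,6} → only 2 remains.
R5C4 = 4: row 5 has {1,2,6}; col 4 has {1,2,3,5,6}; box has {1,2,3,6} → only 4 remains.
R6C6 = 5: row 6 has {1,2,3,6}; col 6 has {1,2,3,4,6}; box has {1,2,3,4,6} → only 5 remains.
R1C1 = 6: row 1 has {2,3,4,5}; col 1 has {1}; box has {2,3,4} → only 6 remains.
R1C2 = 1: row 1 has {2,3,4,5,6}; col 2 has {2,3}; box has {2,3,4,6} → only 1 remains.
R2C1 = 5: row 2 has {1,2,3,4,6}; col 1 has {1,6}; box has {1,2,3,4,6} → only 5 remains.
R3C1 = 2: row 3 has {1,3,4,5,6}; col 1 has {1,5,6}; box has {1,3,5} → only 2 remains.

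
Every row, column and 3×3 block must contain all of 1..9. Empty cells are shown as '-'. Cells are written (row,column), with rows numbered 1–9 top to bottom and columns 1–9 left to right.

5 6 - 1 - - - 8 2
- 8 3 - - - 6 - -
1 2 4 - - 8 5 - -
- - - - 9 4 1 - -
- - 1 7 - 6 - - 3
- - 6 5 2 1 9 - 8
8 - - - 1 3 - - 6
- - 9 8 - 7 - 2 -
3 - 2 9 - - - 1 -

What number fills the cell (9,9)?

4

(1,3) = 7 (sole candidate).
(1,6) = 9 (sole candidate).
(2,1) = 9 (sole candidate).
(4,4) = 3 (sole candidate).
(5,5) = 8 (sole candidate).
(7,3) = 5 (sole candidate).
(9,6) = 5 (sole candidate).
(2,6) = 2 (sole candidate).
(3,4) = 6 (sole candidate).
(4,3) = 8 (sole candidate).
(2,4) = 4 (sole candidate).
(2,8) = 7 (sole candidate).
(2,9) = 1 (sole candidate).
(3,9) = 9 (sole candidate).
(6,8) = 4 (sole candidate).
(7,4) = 2 (sole candidate).
(7,8) = 9 (sole candidate).
(1,5) = 3 (sole candidate).
(1,7) = 4 (sole candidate).
(2,5) = 5 (sole candidate).
(3,5) = 7 (sole candidate).
(3,8) = 3 (sole candidate).
(5,7) = 2 (sole candidate).
(5,8) = 5 (sole candidate).
(6,1) = 7 (sole candidate).
(6,2) = 3 (sole candidate).
(7,7) = 7 (sole candidate).
(8,7) = 3 (sole candidate).
(9,7) = 8 (sole candidate).
(9,9) = 4: row 9 has {1,2,3,5,8,9}; col 9 has {1,2,3,6,8,9}; box has {1,2,3,6,7,8,9} → only 4 remains.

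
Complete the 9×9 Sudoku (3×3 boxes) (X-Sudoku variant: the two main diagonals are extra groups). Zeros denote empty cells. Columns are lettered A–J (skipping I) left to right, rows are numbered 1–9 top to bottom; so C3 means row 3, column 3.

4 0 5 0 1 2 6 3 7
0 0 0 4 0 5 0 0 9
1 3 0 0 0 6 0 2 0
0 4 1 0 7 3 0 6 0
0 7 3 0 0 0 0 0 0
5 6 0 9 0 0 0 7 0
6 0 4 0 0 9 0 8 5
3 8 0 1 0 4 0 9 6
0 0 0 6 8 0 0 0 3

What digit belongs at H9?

B1 = 9: row 1 has {1,2,3,4,5,6,7}; col 2 has {3,4,6,7,8}; box has {1,3,4,5} → only 9 remains.
D1 = 8: row 1 has {1,2,3,4,5,6,7,9}; col 4 has {1,4,6,9}; box has {1,2,4,5,6} → only 8 remains.
B2 = 2: row 2 has {4,5,9}; col 2 has {3,4,6,7,8,9}; box has {1,3,4,5,9}; main diagonal has {3,4,9} → only 2 remains.
E2 = 3: row 2 has {2,4,5,9}; col 5 has {1,7,8}; box has {1,2,4,5,6,8} → only 3 remains.
H2 = 1: row 2 has {2,3,4,5,9}; col 8 has {2,3,6,7,8,9}; box has {2,3,6,7,9}; anti-diagonal has {3,4,7,8,9} → only 1 remains.
D3 = 7: row 3 has {1,2,3,6}; col 4 has {1,4,6,8,9}; box has {1,2,3,4,5,6,8} → only 7 remains.
E3 = 9: row 3 has {1,2,3,6,7}; col 5 has {1,3,7,8}; box has {1,2,3,4,5,6,7,8} → only 9 remains.
G3 = 5: row 3 has {1,2,3,6,7,9}; col 7 has {6}; box has {1,2,3,6,7,9}; anti-diagonal has {1,3,4,7,8,9} → only 5 remains.
D4 = 5: row 4 has {1,3,4,6,7}; col 4 has {1,4,6,7,8,9}; box has {3,7,9}; main diagonal has {2,3,4,9} → only 5 remains.
D5 = 2: row 5 has {3,7}; col 4 has {1,4,5,6,7,8,9}; box has {3,5,7,9} → only 2 remains.
E5 = 6: row 5 has {2,3,7}; col 5 has {1,3,7,8,9}; box has {2,3,5,7,9}; main diagonal has {2,3,4,5,9}; anti-diagonal has {1,3,4,5,7,8,9} → only 6 remains.
E6 = 4: row 6 has {5,6,7,9}; col 5 has {1,3,6,7,8,9}; box has {2,3,5,6,7,9} → only 4 remains.
B7 = 1: row 7 has {4,5,6,8,9}; col 2 has {2,3,4,6,7,8,9}; box has {3,4,6,8} → only 1 remains.
D7 = 3: row 7 has {1,4,5,6,8,9}; col 4 has {1,2,4,5,6,7,8,9}; box has {1,4,6,8,9} → only 3 remains.
E7 = 2: row 7 has {1,3,4,5,6,8,9}; col 5 has {1,3,4,6,7,8,9}; box has {1,3,4,6,8,9} → only 2 remains.
G7 = 7: row 7 has {1,2,3,4,5,6,8,9}; col 7 has {5,6}; box has {3,5,6,8,9}; main diagonal has {2,3,4,5,6,9} → only 7 remains.
E8 = 5: row 8 has {1,3,4,6,8,9}; col 5 has {1,2,3,4,6,7,8,9}; box has {1,2,3,4,6,8,9} → only 5 remains.
G8 = 2: row 8 has {1,3,4,5,6,8,9}; col 7 has {5,6,7}; box has {3,5,6,7,8,9} → only 2 remains.
A9 = 2: row 9 has {3,6,8}; col 1 has {1,3,4,5,6}; box has {1,3,4,6,8}; anti-diagonal has {1,3,4,5,6,7,8,9} → only 2 remains.
B9 = 5: row 9 has {2,3,6,8}; col 2 has {1,2,3,4,6,7,8,9}; box has {1,2,3,4,6,8} → only 5 remains.
F9 = 7: row 9 has {2,3,5,6,8}; col 6 has {2,3,4,5,6,9}; box has {1,2,3,4,5,6,8,9} → only 7 remains.
H9 = 4: row 9 has {2,3,5,6,7,8}; col 8 has {1,2,3,6,7,8,9}; box has {2,3,5,6,7,8,9} → only 4 remains.

4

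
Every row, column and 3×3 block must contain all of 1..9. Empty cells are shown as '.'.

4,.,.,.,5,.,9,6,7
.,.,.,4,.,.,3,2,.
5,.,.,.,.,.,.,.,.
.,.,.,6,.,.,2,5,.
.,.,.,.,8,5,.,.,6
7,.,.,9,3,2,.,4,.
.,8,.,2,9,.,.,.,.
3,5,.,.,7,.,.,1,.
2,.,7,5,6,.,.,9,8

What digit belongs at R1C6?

R2C5 = 1 (sole candidate).
R2C9 = 5 (sole candidate).
R3C5 = 2 (sole candidate).
R3C8 = 8 (sole candidate).
R4C5 = 4 (sole candidate).
R6C9 = 1 (sole candidate).
R8C4 = 8 (sole candidate).
R8C6 = 4 (sole candidate).
R8C7 = 6 (sole candidate).
R8C9 = 2 (sole candidate).
R9C7 = 4 (sole candidate).
R1C4 = 3 (sole candidate).
R1C6 = 8: row 1 has {3,4,5,6,7,9}; col 6 has {2,4,5}; box has {1,2,3,4,5} → only 8 remains.

8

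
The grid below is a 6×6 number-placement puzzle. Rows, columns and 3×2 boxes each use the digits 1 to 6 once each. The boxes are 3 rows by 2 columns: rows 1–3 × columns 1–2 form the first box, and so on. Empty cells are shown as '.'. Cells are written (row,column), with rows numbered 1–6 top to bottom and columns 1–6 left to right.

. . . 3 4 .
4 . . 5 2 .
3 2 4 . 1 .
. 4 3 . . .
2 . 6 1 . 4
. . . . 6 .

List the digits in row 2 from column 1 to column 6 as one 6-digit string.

461523

(2,3) = 1: row 2 has {2,4,5}; col 3 has {3,4,6}; box has {3,4,5} → only 1 remains.
(3,4) = 6 (sole candidate).
(3,6) = 5 (sole candidate).
(4,4) = 2 (sole candidate).
(4,5) = 5 (sole candidate).
(4,6) = 1 (sole candidate).
(5,5) = 3 (sole candidate).
(6,3) = 5 (sole candidate).
(6,4) = 4 (sole candidate).
(6,6) = 2 (sole candidate).
(1,3) = 2 (sole candidate).
(1,6) = 6 (sole candidate).
(2,2) = 6: row 2 has {1,2,4,5}; col 2 has {2,4}; box has {2,3,4} → only 6 remains.
(2,6) = 3: row 2 has {1,2,4,5,6}; col 6 has {1,2,4,5,6}; box has {1,2,4,5,6} → only 3 remains.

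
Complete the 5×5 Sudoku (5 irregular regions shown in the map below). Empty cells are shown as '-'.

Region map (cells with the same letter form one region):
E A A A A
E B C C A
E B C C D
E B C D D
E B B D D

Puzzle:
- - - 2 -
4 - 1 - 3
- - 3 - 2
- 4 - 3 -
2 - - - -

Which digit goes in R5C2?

3

R2C4 = 5: row 2 has {1,3,4}; col 4 has {2,3}; region has {1,3} → only 5 remains.
R3C4 = 4: row 3 has {2,3}; col 4 has {2,3,5}; region has {1,3,5} → only 4 remains.
R4C3 = 2: row 4 has {3,4}; col 3 has {1,3}; region has {1,3,4,5} → only 2 remains.
R5C3 = 5: row 5 has {2}; col 3 has {1,2,3}; region has {4} → only 5 remains.
R5C4 = 1: row 5 has {2,5}; col 4 has {2,3,4,5}; region has {2,3} → only 1 remains.
R5C5 = 4: row 5 has {1,2,5}; col 5 has {2,3}; region has {1,2,3} → only 4 remains.
R1C3 = 4: row 1 has {2}; col 3 has {1,2,3,5}; region has {2,3} → only 4 remains.
R2C2 = 2: row 2 has {1,3,4,5}; col 2 has {4}; region has {4,5} → only 2 remains.
R3C2 = 1: row 3 has {2,3,4}; col 2 has {2,4}; region has {2,4,5} → only 1 remains.
R4C5 = 5: row 4 has {2,3,4}; col 5 has {2,3,4}; region has {1,2,3,4} → only 5 remains.
R5C2 = 3: row 5 has {1,2,4,5}; col 2 has {1,2,4}; region has {1,2,4,5} → only 3 remains.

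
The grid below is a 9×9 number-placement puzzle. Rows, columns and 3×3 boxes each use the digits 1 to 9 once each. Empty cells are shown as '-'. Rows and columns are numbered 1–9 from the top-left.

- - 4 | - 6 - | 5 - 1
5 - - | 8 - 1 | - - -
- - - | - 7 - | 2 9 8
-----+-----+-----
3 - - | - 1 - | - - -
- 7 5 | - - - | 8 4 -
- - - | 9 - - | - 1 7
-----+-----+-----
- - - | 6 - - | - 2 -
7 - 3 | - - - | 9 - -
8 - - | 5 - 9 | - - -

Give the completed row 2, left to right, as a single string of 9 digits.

527891436

R4C7 = 6: row 4 has {1,3}; col 7 has {2,5,8,9}; box has {1,4,7,8} → only 6 remains.
R4C8 = 5: row 4 has {1,3,6}; col 8 has {1,2,4,9}; box has {1,4,6,7,8} → only 5 remains.
R6C7 = 3: row 6 has {1,7,9}; col 7 has {2,5,6,8,9}; box has {1,4,5,6,7,8} → only 3 remains.
R1C8 = 7: in row 1, 7 can only go here (every other open cell in that row sees a 7).
R1C2 = 8: in row 1, 8 can only go here (every other open cell in that row sees an 8).
R2C7 = 4: row 2 has {1,5,8}; col 7 has {2,3,5,6,8,9}; box has {1,2,5,7,8,9} → only 4 remains.
R1C1 = 9: in row 1, 9 can only go here (every other open cell in that row sees a 9).
R2C3 = 7: in row 2, 7 can only go here (every other open cell in that row sees a 7).
R2C5 = 9: in row 2, 9 can only go here (every other open cell in that row sees a 9).
R2C2 = 2: in row 2, 2 can only go here (every other open cell in that row sees a 2).
R3C6 = 5: in row 3, 5 can only go here (every other open cell in that row sees a 5).
R3C4 = 4: in row 3, 4 can only go here (every other open cell in that row sees a 4).
R3C2 = 3: in row 3, 3 can only go here (every other open cell in that row sees a 3).
R5C1 = 1: in row 5, 1 can only go here (every other open cell in that row sees a 1).
R5C9 = 9: in row 5, 9 can only go here (every other open cell in that row sees a 9).
R3C1 = 6: row 3 has {2,3,4,5,7,8,9}; col 1 has {1,3,5,7,8,9}; box has {2,3,4,5,7,8,9} → only 6 remains.
R3C3 = 1: row 3 has {2,3,4,5,6,7,8,9}; col 3 has {3,4,5,7}; box has {2,3,4,5,6,7,8,9} → only 1 remains.
R4C9 = 2: row 4 has {1,3,5,6}; col 9 has {1,7,8,9}; box has {1,3,4,5,6,7,8,9} → only 2 remains.
R7C1 = 4: row 7 has {2,6}; col 1 has {1,3,5,6,7,8,9}; box has {3,7,8} → only 4 remains.
R7C3 = 9: row 7 has {2,4,6}; col 3 has {1,3,4,5,7}; box has {3,4,7,8} → only 9 remains.
R4C3 = 8: row 4 has {1,2,3,5,6}; col 3 has {1,3,4,5,7,9}; box has {1,3,5,7} → only 8 remains.
R4C4 = 7: row 4 has {1,2,3,5,6,8}; col 4 has {4,5,6,8,9}; box has {1,9} → only 7 remains.
R4C6 = 4: row 4 has {1,2,3,5,6,7,8}; col 6 has {1,5,9}; box has {1,7,9} → only 4 remains.
R6C1 = 2: row 6 has {1,3,7,9}; col 1 has {1,3,4,5,6,7,8,9}; box has {1,3,5,7,8} → only 2 remains.
R6C3 = 6: row 6 has {1,2,3,7,9}; col 3 has {1,3,4,5,7,8,9}; box has {1,2,3,5,7,8} → only 6 remains.
R6C6 = 8: row 6 has {1,2,3,6,7,9}; col 6 has {1,4,5,9}; box has {1,4,7,9} → only 8 remains.
R8C6 = 2: row 8 has {3,7,9}; col 6 has {1,4,5,8,9}; box has {5,6,9} → only 2 remains.
R9C3 = 2: row 9 has {5,8,9}; col 3 has {1,3,4,5,6,7,8,9}; box has {3,4,7,8,9} → only 2 remains.
R1C6 = 3: row 1 has {1,4,5,6,7,8,9}; col 6 has {1,2,4,5,8,9}; box has {1,4,5,6,7,8,9} → only 3 remains.
R4C2 = 9: row 4 has {1,2,3,4,5,6,7,8}; col 2 has {2,3,7,8}; box has {1,2,3,5,6,7,8} → only 9 remains.
R5C6 = 6: row 5 has {1,4,5,7,8,9}; col 6 has {1,2,3,4,5,8,9}; box has {1,4,7,8,9} → only 6 remains.
R6C2 = 4: row 6 has {1,2,3,6,7,8,9}; col 2 has {2,3,7,8,9}; box has {1,2,3,5,6,7,8,9} → only 4 remains.
R6C5 = 5: row 6 has {1,2,3,4,6,7,8,9}; col 5 has {1,6,7,9}; box has {1,4,6,7,8,9} → only 5 remains.
R7C6 = 7: row 7 has {2,4,6,9}; col 6 has {1,2,3,4,5,6,8,9}; box has {2,5,6,9} → only 7 remains.
R7C7 = 1: row 7 has {2,4,6,7,9}; col 7 has {2,3,4,5,6,8,9}; box has {2,9} → only 1 remains.
R8C4 = 1: row 8 has {2,3,7,9}; col 4 has {4,5,6,7,8,9}; box has {2,5,6,7,9} → only 1 remains.
R9C7 = 7: row 9 has {2,5,8,9}; col 7 has {1,2,3,4,5,6,8,9}; box has {1,2,9} → only 7 remains.
R1C4 = 2: row 1 has {1,3,4,5,6,7,8,9}; col 4 has {1,4,5,6,7,8,9}; box has {1,3,4,5,6,7,8,9} → only 2 remains.
R5C4 = 3: row 5 has {1,4,5,6,7,8,9}; col 4 has {1,2,4,5,6,7,8,9}; box has {1,4,5,6,7,8,9} → only 3 remains.
R5C5 = 2: row 5 has {1,3,4,5,6,7,8,9}; col 5 has {1,5,6,7,9}; box has {1,3,4,5,6,7,8,9} → only 2 remains.
R7C2 = 5: row 7 has {1,2,4,6,7,9}; col 2 has {2,3,4,7,8,9}; box has {2,3,4,7,8,9} → only 5 remains.
R7C9 = 3: row 7 has {1,2,4,5,6,7,9}; col 9 has {1,2,7,8,9}; box has {1,2,7,9} → only 3 remains.
R8C2 = 6: row 8 has {1,2,3,7,9}; col 2 has {2,3,4,5,7,8,9}; box has {2,3,4,5,7,8,9} → only 6 remains.
R8C8 = 8: row 8 has {1,2,3,6,7,9}; col 8 has {1,2,4,5,7,9}; box has {1,2,3,7,9} → only 8 remains.
R9C2 = 1: row 9 has {2,5,7,8,9}; col 2 has {2,3,4,5,6,7,8,9}; box has {2,3,4,5,6,7,8,9} → only 1 remains.
R9C8 = 6: row 9 has {1,2,5,7,8,9}; col 8 has {1,2,4,5,7,8,9}; box has {1,2,3,7,8,9} → only 6 remains.
R9C9 = 4: row 9 has {1,2,5,6,7,8,9}; col 9 has {1,2,3,7,8,9}; box has {1,2,3,6,7,8,9} → only 4 remains.
R2C8 = 3: row 2 has {1,2,4,5,7,8,9}; col 8 has {1,2,4,5,6,7,8,9}; box has {1,2,4,5,7,8,9} → only 3 remains.
R2C9 = 6: row 2 has {1,2,3,4,5,7,8,9}; col 9 has {1,2,3,4,7,8,9}; box has {1,2,3,4,5,7,8,9} → only 6 remains.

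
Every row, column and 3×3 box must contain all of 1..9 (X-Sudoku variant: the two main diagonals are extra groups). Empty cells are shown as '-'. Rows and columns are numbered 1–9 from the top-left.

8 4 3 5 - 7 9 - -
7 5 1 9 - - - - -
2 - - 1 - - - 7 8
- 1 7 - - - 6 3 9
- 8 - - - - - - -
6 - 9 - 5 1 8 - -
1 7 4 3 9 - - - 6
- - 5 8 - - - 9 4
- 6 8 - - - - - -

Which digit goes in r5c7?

r3c2 = 9 (sole candidate).
r3c3 = 6 (sole candidate).
r5c3 = 2 (sole candidate).
r6c2 = 3 (sole candidate).
r7c7 = 2 (sole candidate).
r8c1 = 3 (sole candidate).
r8c2 = 2 (sole candidate).
r8c6 = 6 (sole candidate).
r9c1 = 9 (sole candidate).
r1c9 = 1 (sole candidate).
r2c8 = 6 (sole candidate).
r4c4 = 4 (sole candidate).
r4c6 = 8 (sole candidate).
r6c4 = 7 (sole candidate).
r6c9 = 2 (sole candidate).
r7c6 = 5 (sole candidate).
r7c8 = 8 (sole candidate).
r9c4 = 2 (sole candidate).
r9c6 = 4 (sole candidate).
r1c8 = 2 (sole candidate).
r2c9 = 3 (sole candidate).
r3c6 = 3 (sole candidate).
r3c7 = 5 (sole candidate).
r4c1 = 5 (sole candidate).
r4c5 = 2 (sole candidate).
r5c1 = 4 (sole candidate).
r5c4 = 6 (sole candidate).
r5c5 = 3 (sole candidate).
r5c6 = 9 (sole candidate).
r6c8 = 4 (sole candidate).
r9c9 = 7 (sole candidate).
r1c5 = 6 (sole candidate).
r2c6 = 2 (sole candidate).
r2c7 = 4 (sole candidate).
r3c5 = 4 (sole candidate).
r5c9 = 5 (sole candidate).
r8c7 = 1 (sole candidate).
r9c5 = 1 (sole candidate).
r9c7 = 3 (sole candidate).
r9c8 = 5 (sole candidate).
r2c5 = 8 (sole candidate).
r5c7 = 7: row 5 has {2,3,4,5,6,8,9}; col 7 has {1,2,3,4,5,6,8,9}; box has {2,3,4,5,6,8,9} → only 7 remains.

7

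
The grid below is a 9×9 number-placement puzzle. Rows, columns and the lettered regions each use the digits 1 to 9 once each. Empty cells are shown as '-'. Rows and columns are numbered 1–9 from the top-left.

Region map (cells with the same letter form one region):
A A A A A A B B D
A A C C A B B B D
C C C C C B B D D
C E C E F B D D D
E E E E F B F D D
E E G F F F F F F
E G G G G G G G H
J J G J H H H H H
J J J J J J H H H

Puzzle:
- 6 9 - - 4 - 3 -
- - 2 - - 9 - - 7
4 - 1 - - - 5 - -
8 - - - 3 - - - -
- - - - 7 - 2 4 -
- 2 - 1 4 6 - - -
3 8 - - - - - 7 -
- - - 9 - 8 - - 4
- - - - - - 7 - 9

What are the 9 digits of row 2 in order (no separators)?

132589467

R5C6 = 1: row 5 has {2,4,7}; col 6 has {4,6,8,9}; region has {3,5,9} → only 1 remains.
R1C7 = 8: row 1 has {3,4,6,9}; col 7 has {2,5,7}; region has {1,3,5,9} → only 8 remains.
R2C8 = 6: row 2 has {2,7,9}; col 8 has {3,4,7}; region has {1,3,5,8,9} → only 6 remains.
R6C7 = 9: row 6 has {1,2,4,6}; col 7 has {2,5,7,8}; region has {1,2,3,4,6,7} → only 9 remains.
R2C7 = 4: row 2 has {2,6,7,9}; col 7 has {2,5,7,8,9}; region has {1,3,5,6,8,9} → only 4 remains.
R2C5 = 8: in row 2, 8 can only go here (every other open cell in that row sees an 8).
R5C9 = 3: in row 5, 3 can only go here (every other open cell in that row sees a 3).
R6C3 = 3: in row 6, 3 can only go here (every other open cell in that row sees a 3).
R6C1 = 7: in row 6, 7 can only go here (every other open cell in that row sees a 7).
R1C4 = 7: in row 1, 7 can only go here (every other open cell in that row sees a 7).
R7C5 = 9: in row 7, 9 can only go here (every other open cell in that row sees a 9).
R3C5 = 6: row 3 has {1,4,5}; col 5 has {3,4,7,8,9}; region has {1,2,4,8} → only 6 remains.
R3C4 = 3: row 3 has {1,4,5,6}; col 4 has {1,7,9}; region has {1,2,4,6,8} → only 3 remains.
R2C4 = 5: row 2 has {2,4,6,7,8,9}; col 4 has {1,3,7,9}; region has {1,2,3,4,6,8} → only 5 remains.
R4C3 = 7: row 4 has {3,8}; col 3 has {1,2,3,9}; region has {1,2,3,4,5,6,8} → only 7 remains.
R4C6 = 2: row 4 has {3,7,8}; col 6 has {1,4,6,8,9}; region has {1,3,4,5,6,8,9} → only 2 remains.
R7C6 = 5: row 7 has {3,7,8,9}; col 6 has {1,2,4,6,8,9}; region has {3,7,8,9} → only 5 remains.
R8C3 = 6: row 8 has {4,8,9}; col 3 has {1,2,3,7,9}; region has {3,5,7,8,9} → only 6 remains.
R9C6 = 3: row 9 has {7,9}; col 6 has {1,2,4,5,6,8,9}; region has {9} → only 3 remains.
R2C1 = 1: row 2 has {2,4,5,6,7,8,9}; col 1 has {3,4,7,8}; region has {4,6,7,8,9} → only 1 remains.
R2C2 = 3: row 2 has {1,2,4,5,6,7,8,9}; col 2 has {2,6,8}; region has {1,4,6,7,8,9} → only 3 remains.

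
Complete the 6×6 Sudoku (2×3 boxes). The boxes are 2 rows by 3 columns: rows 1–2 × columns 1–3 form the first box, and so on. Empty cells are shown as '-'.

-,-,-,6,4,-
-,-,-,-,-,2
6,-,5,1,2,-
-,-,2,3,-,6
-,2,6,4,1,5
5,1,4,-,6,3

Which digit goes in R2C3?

R1C6 = 1: row 1 has {4,6}; col 6 has {2,3,5,6}; box has {2,4,6} → only 1 remains.
R2C4 = 5: row 2 has {2}; col 4 has {1,3,4,6}; box has {1,2,4,6} → only 5 remains.
R2C5 = 3: row 2 has {2,5}; col 5 has {1,2,4,6}; box has {1,2,4,5,6} → only 3 remains.
R3C6 = 4: row 3 has {1,2,5,6}; col 6 has {1,2,3,5,6}; box has {1,2,3,6} → only 4 remains.
R4C2 = 4: row 4 has {2,3,6}; col 2 has {1,2}; box has {2,5,6} → only 4 remains.
R4C5 = 5: row 4 has {2,3,4,6}; col 5 has {1,2,3,4,6}; box has {1,2,3,4,6} → only 5 remains.
R5C1 = 3: row 5 has {1,2,4,5,6}; col 1 has {5,6}; box has {1,2,4,5,6} → only 3 remains.
R6C4 = 2: row 6 has {1,3,4,5,6}; col 4 has {1,3,4,5,6}; box has {1,3,4,5,6} → only 2 remains.
R1C1 = 2: row 1 has {1,4,6}; col 1 has {3,5,6}; box has {} → only 2 remains.
R1C3 = 3: row 1 has {1,2,4,6}; col 3 has {2,4,5,6}; box has {2} → only 3 remains.
R2C2 = 6: row 2 has {2,3,5}; col 2 has {1,2,4}; box has {2,3} → only 6 remains.
R2C3 = 1: row 2 has {2,3,5,6}; col 3 has {2,3,4,5,6}; box has {2,3,6} → only 1 remains.

1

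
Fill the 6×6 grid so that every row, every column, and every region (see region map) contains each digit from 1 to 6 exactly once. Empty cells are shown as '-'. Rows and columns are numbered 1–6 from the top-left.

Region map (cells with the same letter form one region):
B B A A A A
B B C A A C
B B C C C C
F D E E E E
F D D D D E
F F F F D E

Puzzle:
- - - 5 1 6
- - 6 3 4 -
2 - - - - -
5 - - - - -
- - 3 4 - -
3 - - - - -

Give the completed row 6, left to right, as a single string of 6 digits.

R1C1 = 4 (sole candidate).
R1C2 = 3 (sole candidate).
R1C3 = 2 (sole candidate).
R2C1 = 1 (sole candidate).
R2C2 = 5 (sole candidate).
R2C6 = 2 (sole candidate).
R3C2 = 6 (sole candidate).
R3C4 = 1 (sole candidate).
R5C1 = 6 (sole candidate).
R6C4 = 2: row 6 has {3}; col 4 has {1,3,4,5}; region has {3,5,6} → only 2 remains.
R4C4 = 6 (sole candidate).
R6C5 = 6: in row 6, 6 can only go here (every other open cell in that row sees a 6).
R6C6 = 5: in row 6, 5 can only go here (every other open cell in that row sees a 5).
R5C6 = 1 (sole candidate).
R4C3 = 4 (sole candidate).
R4C6 = 3 (sole candidate).
R5C2 = 2 (sole candidate).
R5C5 = 5 (sole candidate).
R6C3 = 1: row 6 has {2,3,5,6}; col 3 has {2,3,4,6}; region has {2,3,5,6} → only 1 remains.
R3C3 = 5 (sole candidate).
R3C5 = 3 (sole candidate).
R3C6 = 4 (sole candidate).
R4C2 = 1 (sole candidate).
R4C5 = 2 (sole candidate).
R6C2 = 4: row 6 has {1,2,3,5,6}; col 2 has {1,2,3,5,6}; region has {1,2,3,5,6} → only 4 remains.

341265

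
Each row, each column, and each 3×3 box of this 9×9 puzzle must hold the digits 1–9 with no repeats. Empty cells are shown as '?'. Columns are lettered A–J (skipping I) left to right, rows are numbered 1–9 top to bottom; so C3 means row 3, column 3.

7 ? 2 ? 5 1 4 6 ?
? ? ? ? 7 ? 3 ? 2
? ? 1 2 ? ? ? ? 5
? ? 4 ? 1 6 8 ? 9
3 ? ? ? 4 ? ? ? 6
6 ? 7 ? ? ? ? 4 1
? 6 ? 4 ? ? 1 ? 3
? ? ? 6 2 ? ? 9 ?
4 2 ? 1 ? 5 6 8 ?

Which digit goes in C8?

J1 = 8: row 1 has {1,2,4,5,6,7}; col 9 has {1,2,3,5,6,9}; box has {2,3,4,5,6} → only 8 remains.
H2 = 1: row 2 has {2,3,7}; col 8 has {4,6,8,9}; box has {2,3,4,5,6,8} → only 1 remains.
H3 = 7: row 3 has {1,2,5}; col 8 has {1,4,6,8,9}; box has {1,2,3,4,5,6,8} → only 7 remains.
B4 = 5: row 4 has {1,4,6,8,9}; col 2 has {2,6}; box has {3,4,6,7} → only 5 remains.
J9 = 7: row 9 has {1,2,4,5,6,8}; col 9 has {1,2,3,5,6,8,9}; box has {1,3,6,8,9} → only 7 remains.
G3 = 9: row 3 has {1,2,5,7}; col 7 has {1,3,4,6,8}; box has {1,2,3,4,5,6,7,8} → only 9 remains.
A4 = 2: row 4 has {1,4,5,6,8,9}; col 1 has {3,4,6,7}; box has {3,4,5,6,7} → only 2 remains.
H4 = 3: row 4 has {1,2,4,5,6,8,9}; col 8 has {1,4,6,7,8,9}; box has {1,4,6,8,9} → only 3 remains.
G8 = 5: row 8 has {2,6,9}; col 7 has {1,3,4,6,8,9}; box has {1,3,6,7,8,9} → only 5 remains.
J8 = 4: row 8 has {2,5,6,9}; col 9 has {1,2,3,5,6,7,8,9}; box has {1,3,5,6,7,8,9} → only 4 remains.
A3 = 8: row 3 has {1,2,5,7,9}; col 1 has {2,3,4,6,7}; box has {1,2,7} → only 8 remains.
D4 = 7: row 4 has {1,2,3,4,5,6,8,9}; col 4 has {1,2,4,6}; box has {1,4,6} → only 7 remains.
G6 = 2: row 6 has {1,4,6,7}; col 7 has {1,3,4,5,6,8,9}; box has {1,3,4,6,8,9} → only 2 remains.
H7 = 2: row 7 has {1,3,4,6}; col 8 has {1,3,4,6,7,8,9}; box has {1,3,4,5,6,7,8,9} → only 2 remains.
A8 = 1: row 8 has {2,4,5,6,9}; col 1 has {2,3,4,6,7,8}; box has {2,4,6} → only 1 remains.
G5 = 7: row 5 has {3,4,6}; col 7 has {1,2,3,4,5,6,8,9}; box has {1,2,3,4,6,8,9} → only 7 remains.
H5 = 5: row 5 has {3,4,6,7}; col 8 has {1,2,3,4,6,7,8,9}; box has {1,2,3,4,6,7,8,9} → only 5 remains.
C2 = 6: in row 2, 6 can only go here (every other open cell in that row sees a 6).
A2 = 5: in row 2, 5 can only go here (every other open cell in that row sees a 5).
A7 = 9: row 7 has {1,2,3,4,6}; col 1 has {1,2,3,4,5,6,7,8}; box has {1,2,4,6} → only 9 remains.
E7 = 8: row 7 has {1,2,3,4,6,9}; col 5 has {1,2,4,5,7}; box has {1,2,4,5,6} → only 8 remains.
F7 = 7: row 7 has {1,2,3,4,6,8,9}; col 6 has {1,5,6}; box has {1,2,4,5,6,8} → only 7 remains.
F8 = 3: row 8 has {1,2,4,5,6,9}; col 6 has {1,5,6,7}; box has {1,2,4,5,6,7,8} → only 3 remains.
C9 = 3: row 9 has {1,2,4,5,6,7,8}; col 3 has {1,2,4,6,7}; box has {1,2,4,6,9} → only 3 remains.
E9 = 9: row 9 has {1,2,3,4,5,6,7,8}; col 5 has {1,2,4,5,7,8}; box has {1,2,3,4,5,6,7,8} → only 9 remains.
F3 = 4: row 3 has {1,2,5,7,8,9}; col 6 has {1,3,5,6,7}; box has {1,2,5,7} → only 4 remains.
E6 = 3: row 6 has {1,2,4,6,7}; col 5 has {1,2,4,5,7,8,9}; box has {1,4,6,7} → only 3 remains.
C7 = 5: row 7 has {1,2,3,4,6,7,8,9}; col 3 has {1,2,3,4,6,7}; box has {1,2,3,4,6,9} → only 5 remains.
C8 = 8: row 8 has {1,2,3,4,5,6,9}; col 3 has {1,2,3,4,5,6,7}; box has {1,2,3,4,5,6,9} → only 8 remains.

8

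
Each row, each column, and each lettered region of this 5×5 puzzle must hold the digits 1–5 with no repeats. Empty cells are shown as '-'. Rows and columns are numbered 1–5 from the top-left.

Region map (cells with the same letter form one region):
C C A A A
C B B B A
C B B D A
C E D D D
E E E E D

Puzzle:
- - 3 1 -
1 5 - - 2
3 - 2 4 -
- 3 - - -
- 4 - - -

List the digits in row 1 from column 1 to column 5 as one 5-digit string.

row 1, column 2 = 2: row 1 has {1,3}; col 2 has {3,4,5}; region has {1,3} → only 2 remains.
row 2, column 3 = 4 (sole candidate).
row 2, column 4 = 3 (sole candidate).
row 3, column 2 = 1 (sole candidate).
row 3, column 5 = 5 (sole candidate).
row 4, column 5 = 1 (sole candidate).
row 5, column 5 = 3 (sole candidate).
row 1, column 5 = 4: row 1 has {1,2,3}; col 5 has {1,2,3,5}; region has {1,2,3,5} → only 4 remains.
row 4, column 3 = 5 (sole candidate).
row 4, column 4 = 2 (sole candidate).
row 5, column 3 = 1 (sole candidate).
row 5, column 4 = 5 (sole candidate).
row 1, column 1 = 5: row 1 has {1,2,3,4}; col 1 has {1,3}; region has {1,2,3} → only 5 remains.

52314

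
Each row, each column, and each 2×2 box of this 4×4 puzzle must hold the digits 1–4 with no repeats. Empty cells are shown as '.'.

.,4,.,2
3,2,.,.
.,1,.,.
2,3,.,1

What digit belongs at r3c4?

3

r1c1 = 1 (sole candidate).
r1c3 = 3 (sole candidate).
r2c4 = 4 (sole candidate).
r3c1 = 4 (sole candidate).
r3c3 = 2 (sole candidate).
r3c4 = 3: row 3 has {1,2,4}; col 4 has {1,2,4}; box has {1,2} → only 3 remains.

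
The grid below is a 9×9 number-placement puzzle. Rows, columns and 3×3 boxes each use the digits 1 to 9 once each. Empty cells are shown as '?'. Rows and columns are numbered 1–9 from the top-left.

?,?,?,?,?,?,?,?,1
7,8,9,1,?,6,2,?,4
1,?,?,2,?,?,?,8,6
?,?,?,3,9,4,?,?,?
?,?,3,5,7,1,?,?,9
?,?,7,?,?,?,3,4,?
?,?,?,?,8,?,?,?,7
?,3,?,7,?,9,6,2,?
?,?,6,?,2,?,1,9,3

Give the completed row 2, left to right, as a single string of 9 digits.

789156234

r5c7 = 8: row 5 has {1,3,5,7,9}; col 7 has {1,2,3,6}; box has {3,4,9} → only 8 remains.
r5c8 = 6: row 5 has {1,3,5,7,8,9}; col 8 has {2,4,8,9}; box has {3,4,8,9} → only 6 remains.
r6c5 = 6: row 6 has {3,4,7}; col 5 has {2,7,8,9}; box has {1,3,4,5,7,9} → only 6 remains.
r7c8 = 5: row 7 has {7,8}; col 8 has {2,4,6,8,9}; box has {1,2,3,6,7,9} → only 5 remains.
r8c9 = 8: row 8 has {2,3,6,7,9}; col 9 has {1,3,4,6,7,9}; box has {1,2,3,5,6,7,9} → only 8 remains.
r9c4 = 4: row 9 has {1,2,3,6,9}; col 4 has {1,2,3,5,7}; box has {2,7,8,9} → only 4 remains.
r9c6 = 5: row 9 has {1,2,3,4,6,9}; col 6 has {1,4,6,9}; box has {2,4,7,8,9} → only 5 remains.
r2c8 = 3: row 2 has {1,2,4,6,7,8,9}; col 8 has {2,4,5,6,8,9}; box has {1,2,4,6,8} → only 3 remains.
r6c4 = 8: row 6 has {3,4,6,7}; col 4 has {1,2,3,4,5,7}; box has {1,3,4,5,6,7,9} → only 8 remains.
r6c6 = 2: row 6 has {3,4,6,7,8}; col 6 has {1,4,5,6,9}; box has {1,3,4,5,6,7,8,9} → only 2 remains.
r6c9 = 5: row 6 has {2,3,4,6,7,8}; col 9 has {1,3,4,6,7,8,9}; box has {3,4,6,8,9} → only 5 remains.
r7c4 = 6: row 7 has {5,7,8}; col 4 has {1,2,3,4,5,7,8}; box has {2,4,5,7,8,9} → only 6 remains.
r7c6 = 3: row 7 has {5,6,7,8}; col 6 has {1,2,4,5,6,9}; box has {2,4,5,6,7,8,9} → only 3 remains.
r7c7 = 4: row 7 has {3,5,6,7,8}; col 7 has {1,2,3,6,8}; box has {1,2,3,5,6,7,8,9} → only 4 remains.
r8c5 = 1: row 8 has {2,3,6,7,8,9}; col 5 has {2,6,7,8,9}; box has {2,3,4,5,6,7,8,9} → only 1 remains.
r9c1 = 8: row 9 has {1,2,3,4,5,6,9}; col 1 has {1,7}; box has {3,6} → only 8 remains.
r9c2 = 7: row 9 has {1,2,3,4,5,6,8,9}; col 2 has {3,8}; box has {3,6,8} → only 7 remains.
r1c4 = 9: row 1 has {1}; col 4 has {1,2,3,4,5,6,7,8}; box has {1,2,6} → only 9 remains.
r1c8 = 7: row 1 has {1,9}; col 8 has {2,3,4,5,6,8,9}; box has {1,2,3,4,6,8} → only 7 remains.
r2c5 = 5: row 2 has {1,2,3,4,6,7,8,9}; col 5 has {1,2,6,7,8,9}; box has {1,2,6,9} → only 5 remains.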